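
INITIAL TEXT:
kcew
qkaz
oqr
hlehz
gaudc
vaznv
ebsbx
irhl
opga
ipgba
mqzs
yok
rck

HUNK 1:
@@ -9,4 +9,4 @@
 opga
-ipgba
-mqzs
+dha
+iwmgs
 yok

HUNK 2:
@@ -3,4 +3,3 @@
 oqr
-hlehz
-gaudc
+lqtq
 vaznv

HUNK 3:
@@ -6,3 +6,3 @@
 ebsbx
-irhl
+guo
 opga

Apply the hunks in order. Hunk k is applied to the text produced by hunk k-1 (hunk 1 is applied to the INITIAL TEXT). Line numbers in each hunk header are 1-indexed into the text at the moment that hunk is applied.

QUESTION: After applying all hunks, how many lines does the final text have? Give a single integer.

Answer: 12

Derivation:
Hunk 1: at line 9 remove [ipgba,mqzs] add [dha,iwmgs] -> 13 lines: kcew qkaz oqr hlehz gaudc vaznv ebsbx irhl opga dha iwmgs yok rck
Hunk 2: at line 3 remove [hlehz,gaudc] add [lqtq] -> 12 lines: kcew qkaz oqr lqtq vaznv ebsbx irhl opga dha iwmgs yok rck
Hunk 3: at line 6 remove [irhl] add [guo] -> 12 lines: kcew qkaz oqr lqtq vaznv ebsbx guo opga dha iwmgs yok rck
Final line count: 12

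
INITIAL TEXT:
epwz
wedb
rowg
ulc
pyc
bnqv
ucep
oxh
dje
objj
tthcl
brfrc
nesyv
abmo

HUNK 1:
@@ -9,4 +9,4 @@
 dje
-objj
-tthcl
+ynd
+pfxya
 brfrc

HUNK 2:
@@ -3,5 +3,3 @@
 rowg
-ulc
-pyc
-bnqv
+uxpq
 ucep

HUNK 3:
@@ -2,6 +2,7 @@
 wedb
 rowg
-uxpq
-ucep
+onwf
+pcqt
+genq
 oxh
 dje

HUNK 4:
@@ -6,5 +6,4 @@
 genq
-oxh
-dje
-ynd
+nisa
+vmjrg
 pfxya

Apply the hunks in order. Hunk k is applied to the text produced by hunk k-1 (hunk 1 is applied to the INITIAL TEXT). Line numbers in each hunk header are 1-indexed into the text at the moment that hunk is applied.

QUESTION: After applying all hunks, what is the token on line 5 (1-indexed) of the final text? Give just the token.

Answer: pcqt

Derivation:
Hunk 1: at line 9 remove [objj,tthcl] add [ynd,pfxya] -> 14 lines: epwz wedb rowg ulc pyc bnqv ucep oxh dje ynd pfxya brfrc nesyv abmo
Hunk 2: at line 3 remove [ulc,pyc,bnqv] add [uxpq] -> 12 lines: epwz wedb rowg uxpq ucep oxh dje ynd pfxya brfrc nesyv abmo
Hunk 3: at line 2 remove [uxpq,ucep] add [onwf,pcqt,genq] -> 13 lines: epwz wedb rowg onwf pcqt genq oxh dje ynd pfxya brfrc nesyv abmo
Hunk 4: at line 6 remove [oxh,dje,ynd] add [nisa,vmjrg] -> 12 lines: epwz wedb rowg onwf pcqt genq nisa vmjrg pfxya brfrc nesyv abmo
Final line 5: pcqt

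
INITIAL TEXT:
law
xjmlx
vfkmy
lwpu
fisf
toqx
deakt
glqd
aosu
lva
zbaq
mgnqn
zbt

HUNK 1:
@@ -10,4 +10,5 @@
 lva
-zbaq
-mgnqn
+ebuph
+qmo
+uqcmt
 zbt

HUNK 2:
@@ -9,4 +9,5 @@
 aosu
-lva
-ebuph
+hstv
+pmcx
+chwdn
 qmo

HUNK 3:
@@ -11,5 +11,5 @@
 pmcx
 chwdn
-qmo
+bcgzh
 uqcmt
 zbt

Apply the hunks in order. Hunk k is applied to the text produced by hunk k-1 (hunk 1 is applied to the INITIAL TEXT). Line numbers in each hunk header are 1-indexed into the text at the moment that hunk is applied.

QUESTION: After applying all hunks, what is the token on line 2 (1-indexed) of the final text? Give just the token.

Answer: xjmlx

Derivation:
Hunk 1: at line 10 remove [zbaq,mgnqn] add [ebuph,qmo,uqcmt] -> 14 lines: law xjmlx vfkmy lwpu fisf toqx deakt glqd aosu lva ebuph qmo uqcmt zbt
Hunk 2: at line 9 remove [lva,ebuph] add [hstv,pmcx,chwdn] -> 15 lines: law xjmlx vfkmy lwpu fisf toqx deakt glqd aosu hstv pmcx chwdn qmo uqcmt zbt
Hunk 3: at line 11 remove [qmo] add [bcgzh] -> 15 lines: law xjmlx vfkmy lwpu fisf toqx deakt glqd aosu hstv pmcx chwdn bcgzh uqcmt zbt
Final line 2: xjmlx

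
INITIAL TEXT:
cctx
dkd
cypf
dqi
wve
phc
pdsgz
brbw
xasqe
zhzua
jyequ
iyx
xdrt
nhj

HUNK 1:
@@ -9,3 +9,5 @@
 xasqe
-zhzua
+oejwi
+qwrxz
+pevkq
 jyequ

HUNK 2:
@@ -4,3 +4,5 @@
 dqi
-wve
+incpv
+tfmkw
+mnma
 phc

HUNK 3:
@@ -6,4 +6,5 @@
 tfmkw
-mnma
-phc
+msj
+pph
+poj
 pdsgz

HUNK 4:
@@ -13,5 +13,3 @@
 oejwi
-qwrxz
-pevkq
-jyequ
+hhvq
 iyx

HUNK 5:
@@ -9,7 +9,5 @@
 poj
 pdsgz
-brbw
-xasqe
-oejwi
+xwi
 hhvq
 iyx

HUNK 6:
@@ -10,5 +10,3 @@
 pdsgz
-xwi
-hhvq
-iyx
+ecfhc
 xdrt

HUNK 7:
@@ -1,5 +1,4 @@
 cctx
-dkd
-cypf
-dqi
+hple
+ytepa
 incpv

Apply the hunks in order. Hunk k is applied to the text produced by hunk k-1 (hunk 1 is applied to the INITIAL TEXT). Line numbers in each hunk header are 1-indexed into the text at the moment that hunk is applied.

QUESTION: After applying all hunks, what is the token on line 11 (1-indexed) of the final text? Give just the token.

Answer: xdrt

Derivation:
Hunk 1: at line 9 remove [zhzua] add [oejwi,qwrxz,pevkq] -> 16 lines: cctx dkd cypf dqi wve phc pdsgz brbw xasqe oejwi qwrxz pevkq jyequ iyx xdrt nhj
Hunk 2: at line 4 remove [wve] add [incpv,tfmkw,mnma] -> 18 lines: cctx dkd cypf dqi incpv tfmkw mnma phc pdsgz brbw xasqe oejwi qwrxz pevkq jyequ iyx xdrt nhj
Hunk 3: at line 6 remove [mnma,phc] add [msj,pph,poj] -> 19 lines: cctx dkd cypf dqi incpv tfmkw msj pph poj pdsgz brbw xasqe oejwi qwrxz pevkq jyequ iyx xdrt nhj
Hunk 4: at line 13 remove [qwrxz,pevkq,jyequ] add [hhvq] -> 17 lines: cctx dkd cypf dqi incpv tfmkw msj pph poj pdsgz brbw xasqe oejwi hhvq iyx xdrt nhj
Hunk 5: at line 9 remove [brbw,xasqe,oejwi] add [xwi] -> 15 lines: cctx dkd cypf dqi incpv tfmkw msj pph poj pdsgz xwi hhvq iyx xdrt nhj
Hunk 6: at line 10 remove [xwi,hhvq,iyx] add [ecfhc] -> 13 lines: cctx dkd cypf dqi incpv tfmkw msj pph poj pdsgz ecfhc xdrt nhj
Hunk 7: at line 1 remove [dkd,cypf,dqi] add [hple,ytepa] -> 12 lines: cctx hple ytepa incpv tfmkw msj pph poj pdsgz ecfhc xdrt nhj
Final line 11: xdrt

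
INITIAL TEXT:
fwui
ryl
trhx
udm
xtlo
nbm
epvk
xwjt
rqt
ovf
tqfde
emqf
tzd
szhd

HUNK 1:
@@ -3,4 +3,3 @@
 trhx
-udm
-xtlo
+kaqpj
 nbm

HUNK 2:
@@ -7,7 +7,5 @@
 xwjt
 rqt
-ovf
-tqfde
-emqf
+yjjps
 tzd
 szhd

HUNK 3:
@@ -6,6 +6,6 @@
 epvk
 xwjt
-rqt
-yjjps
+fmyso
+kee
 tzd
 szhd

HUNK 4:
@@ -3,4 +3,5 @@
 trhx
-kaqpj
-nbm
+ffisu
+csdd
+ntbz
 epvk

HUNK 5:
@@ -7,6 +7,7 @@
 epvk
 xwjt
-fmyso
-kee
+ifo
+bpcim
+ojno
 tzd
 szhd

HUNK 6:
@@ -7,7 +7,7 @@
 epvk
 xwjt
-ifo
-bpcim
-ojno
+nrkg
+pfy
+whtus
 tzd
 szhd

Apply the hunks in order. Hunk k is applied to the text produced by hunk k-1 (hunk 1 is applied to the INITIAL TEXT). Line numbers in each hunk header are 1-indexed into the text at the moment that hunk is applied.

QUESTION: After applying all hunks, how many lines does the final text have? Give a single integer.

Answer: 13

Derivation:
Hunk 1: at line 3 remove [udm,xtlo] add [kaqpj] -> 13 lines: fwui ryl trhx kaqpj nbm epvk xwjt rqt ovf tqfde emqf tzd szhd
Hunk 2: at line 7 remove [ovf,tqfde,emqf] add [yjjps] -> 11 lines: fwui ryl trhx kaqpj nbm epvk xwjt rqt yjjps tzd szhd
Hunk 3: at line 6 remove [rqt,yjjps] add [fmyso,kee] -> 11 lines: fwui ryl trhx kaqpj nbm epvk xwjt fmyso kee tzd szhd
Hunk 4: at line 3 remove [kaqpj,nbm] add [ffisu,csdd,ntbz] -> 12 lines: fwui ryl trhx ffisu csdd ntbz epvk xwjt fmyso kee tzd szhd
Hunk 5: at line 7 remove [fmyso,kee] add [ifo,bpcim,ojno] -> 13 lines: fwui ryl trhx ffisu csdd ntbz epvk xwjt ifo bpcim ojno tzd szhd
Hunk 6: at line 7 remove [ifo,bpcim,ojno] add [nrkg,pfy,whtus] -> 13 lines: fwui ryl trhx ffisu csdd ntbz epvk xwjt nrkg pfy whtus tzd szhd
Final line count: 13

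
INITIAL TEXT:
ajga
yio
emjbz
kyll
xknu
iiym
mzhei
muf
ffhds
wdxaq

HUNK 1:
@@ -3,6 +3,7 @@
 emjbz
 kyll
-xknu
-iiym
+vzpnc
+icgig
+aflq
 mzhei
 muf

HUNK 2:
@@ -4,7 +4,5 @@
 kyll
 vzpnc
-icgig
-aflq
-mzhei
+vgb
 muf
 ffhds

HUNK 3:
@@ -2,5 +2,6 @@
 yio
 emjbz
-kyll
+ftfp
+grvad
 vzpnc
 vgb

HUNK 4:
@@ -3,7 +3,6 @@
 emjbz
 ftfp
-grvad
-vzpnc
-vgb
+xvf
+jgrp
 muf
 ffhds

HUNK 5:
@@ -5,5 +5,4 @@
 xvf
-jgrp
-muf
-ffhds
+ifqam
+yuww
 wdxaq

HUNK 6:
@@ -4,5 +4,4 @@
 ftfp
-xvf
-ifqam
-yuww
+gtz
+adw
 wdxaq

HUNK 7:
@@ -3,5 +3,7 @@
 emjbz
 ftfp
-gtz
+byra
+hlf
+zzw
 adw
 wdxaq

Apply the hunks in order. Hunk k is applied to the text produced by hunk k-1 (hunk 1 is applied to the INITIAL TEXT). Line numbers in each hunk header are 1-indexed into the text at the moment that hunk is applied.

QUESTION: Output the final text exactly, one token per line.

Answer: ajga
yio
emjbz
ftfp
byra
hlf
zzw
adw
wdxaq

Derivation:
Hunk 1: at line 3 remove [xknu,iiym] add [vzpnc,icgig,aflq] -> 11 lines: ajga yio emjbz kyll vzpnc icgig aflq mzhei muf ffhds wdxaq
Hunk 2: at line 4 remove [icgig,aflq,mzhei] add [vgb] -> 9 lines: ajga yio emjbz kyll vzpnc vgb muf ffhds wdxaq
Hunk 3: at line 2 remove [kyll] add [ftfp,grvad] -> 10 lines: ajga yio emjbz ftfp grvad vzpnc vgb muf ffhds wdxaq
Hunk 4: at line 3 remove [grvad,vzpnc,vgb] add [xvf,jgrp] -> 9 lines: ajga yio emjbz ftfp xvf jgrp muf ffhds wdxaq
Hunk 5: at line 5 remove [jgrp,muf,ffhds] add [ifqam,yuww] -> 8 lines: ajga yio emjbz ftfp xvf ifqam yuww wdxaq
Hunk 6: at line 4 remove [xvf,ifqam,yuww] add [gtz,adw] -> 7 lines: ajga yio emjbz ftfp gtz adw wdxaq
Hunk 7: at line 3 remove [gtz] add [byra,hlf,zzw] -> 9 lines: ajga yio emjbz ftfp byra hlf zzw adw wdxaq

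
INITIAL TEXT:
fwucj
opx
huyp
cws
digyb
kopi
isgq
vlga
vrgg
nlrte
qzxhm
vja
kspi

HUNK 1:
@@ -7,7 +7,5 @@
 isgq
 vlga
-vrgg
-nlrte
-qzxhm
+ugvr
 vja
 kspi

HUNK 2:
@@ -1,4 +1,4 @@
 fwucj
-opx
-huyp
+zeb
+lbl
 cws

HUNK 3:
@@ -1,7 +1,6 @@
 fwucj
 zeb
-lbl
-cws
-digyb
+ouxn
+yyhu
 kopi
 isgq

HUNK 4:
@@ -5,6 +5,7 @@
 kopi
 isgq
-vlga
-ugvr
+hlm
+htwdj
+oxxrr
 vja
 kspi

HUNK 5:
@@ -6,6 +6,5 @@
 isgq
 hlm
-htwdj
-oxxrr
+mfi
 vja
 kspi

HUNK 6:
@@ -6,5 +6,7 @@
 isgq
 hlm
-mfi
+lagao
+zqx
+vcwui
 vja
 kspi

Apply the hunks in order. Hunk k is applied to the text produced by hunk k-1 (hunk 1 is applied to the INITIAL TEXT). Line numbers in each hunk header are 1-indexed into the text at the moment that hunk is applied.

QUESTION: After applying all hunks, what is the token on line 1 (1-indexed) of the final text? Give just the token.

Answer: fwucj

Derivation:
Hunk 1: at line 7 remove [vrgg,nlrte,qzxhm] add [ugvr] -> 11 lines: fwucj opx huyp cws digyb kopi isgq vlga ugvr vja kspi
Hunk 2: at line 1 remove [opx,huyp] add [zeb,lbl] -> 11 lines: fwucj zeb lbl cws digyb kopi isgq vlga ugvr vja kspi
Hunk 3: at line 1 remove [lbl,cws,digyb] add [ouxn,yyhu] -> 10 lines: fwucj zeb ouxn yyhu kopi isgq vlga ugvr vja kspi
Hunk 4: at line 5 remove [vlga,ugvr] add [hlm,htwdj,oxxrr] -> 11 lines: fwucj zeb ouxn yyhu kopi isgq hlm htwdj oxxrr vja kspi
Hunk 5: at line 6 remove [htwdj,oxxrr] add [mfi] -> 10 lines: fwucj zeb ouxn yyhu kopi isgq hlm mfi vja kspi
Hunk 6: at line 6 remove [mfi] add [lagao,zqx,vcwui] -> 12 lines: fwucj zeb ouxn yyhu kopi isgq hlm lagao zqx vcwui vja kspi
Final line 1: fwucj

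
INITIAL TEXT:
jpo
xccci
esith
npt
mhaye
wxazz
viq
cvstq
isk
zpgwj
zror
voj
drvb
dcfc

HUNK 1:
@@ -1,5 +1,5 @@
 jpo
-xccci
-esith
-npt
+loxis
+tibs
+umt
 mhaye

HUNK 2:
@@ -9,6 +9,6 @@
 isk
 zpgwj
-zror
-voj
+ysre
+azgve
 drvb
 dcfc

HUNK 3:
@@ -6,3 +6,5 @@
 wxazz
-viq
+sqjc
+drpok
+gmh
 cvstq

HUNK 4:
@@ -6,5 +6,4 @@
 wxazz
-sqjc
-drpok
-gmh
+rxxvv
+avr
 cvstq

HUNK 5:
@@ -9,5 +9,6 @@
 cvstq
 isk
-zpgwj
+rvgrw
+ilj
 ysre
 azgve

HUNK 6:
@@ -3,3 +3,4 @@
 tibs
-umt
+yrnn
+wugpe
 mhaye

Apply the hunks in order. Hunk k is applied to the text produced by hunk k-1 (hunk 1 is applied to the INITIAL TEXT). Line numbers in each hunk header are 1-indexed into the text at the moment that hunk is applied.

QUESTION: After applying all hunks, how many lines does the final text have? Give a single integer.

Hunk 1: at line 1 remove [xccci,esith,npt] add [loxis,tibs,umt] -> 14 lines: jpo loxis tibs umt mhaye wxazz viq cvstq isk zpgwj zror voj drvb dcfc
Hunk 2: at line 9 remove [zror,voj] add [ysre,azgve] -> 14 lines: jpo loxis tibs umt mhaye wxazz viq cvstq isk zpgwj ysre azgve drvb dcfc
Hunk 3: at line 6 remove [viq] add [sqjc,drpok,gmh] -> 16 lines: jpo loxis tibs umt mhaye wxazz sqjc drpok gmh cvstq isk zpgwj ysre azgve drvb dcfc
Hunk 4: at line 6 remove [sqjc,drpok,gmh] add [rxxvv,avr] -> 15 lines: jpo loxis tibs umt mhaye wxazz rxxvv avr cvstq isk zpgwj ysre azgve drvb dcfc
Hunk 5: at line 9 remove [zpgwj] add [rvgrw,ilj] -> 16 lines: jpo loxis tibs umt mhaye wxazz rxxvv avr cvstq isk rvgrw ilj ysre azgve drvb dcfc
Hunk 6: at line 3 remove [umt] add [yrnn,wugpe] -> 17 lines: jpo loxis tibs yrnn wugpe mhaye wxazz rxxvv avr cvstq isk rvgrw ilj ysre azgve drvb dcfc
Final line count: 17

Answer: 17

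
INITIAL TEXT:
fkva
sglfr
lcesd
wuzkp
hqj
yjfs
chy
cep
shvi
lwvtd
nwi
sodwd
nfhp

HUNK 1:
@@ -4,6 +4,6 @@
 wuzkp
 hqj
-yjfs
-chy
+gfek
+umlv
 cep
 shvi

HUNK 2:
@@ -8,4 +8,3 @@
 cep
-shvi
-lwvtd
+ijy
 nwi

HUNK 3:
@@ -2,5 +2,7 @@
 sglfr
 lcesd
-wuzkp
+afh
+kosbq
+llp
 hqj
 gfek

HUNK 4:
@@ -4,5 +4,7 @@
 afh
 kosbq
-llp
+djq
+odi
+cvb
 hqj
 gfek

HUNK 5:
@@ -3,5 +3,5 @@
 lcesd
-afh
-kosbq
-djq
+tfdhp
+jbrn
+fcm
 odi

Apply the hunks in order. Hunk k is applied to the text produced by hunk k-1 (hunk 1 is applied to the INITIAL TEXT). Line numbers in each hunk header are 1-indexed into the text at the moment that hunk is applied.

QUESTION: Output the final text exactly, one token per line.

Hunk 1: at line 4 remove [yjfs,chy] add [gfek,umlv] -> 13 lines: fkva sglfr lcesd wuzkp hqj gfek umlv cep shvi lwvtd nwi sodwd nfhp
Hunk 2: at line 8 remove [shvi,lwvtd] add [ijy] -> 12 lines: fkva sglfr lcesd wuzkp hqj gfek umlv cep ijy nwi sodwd nfhp
Hunk 3: at line 2 remove [wuzkp] add [afh,kosbq,llp] -> 14 lines: fkva sglfr lcesd afh kosbq llp hqj gfek umlv cep ijy nwi sodwd nfhp
Hunk 4: at line 4 remove [llp] add [djq,odi,cvb] -> 16 lines: fkva sglfr lcesd afh kosbq djq odi cvb hqj gfek umlv cep ijy nwi sodwd nfhp
Hunk 5: at line 3 remove [afh,kosbq,djq] add [tfdhp,jbrn,fcm] -> 16 lines: fkva sglfr lcesd tfdhp jbrn fcm odi cvb hqj gfek umlv cep ijy nwi sodwd nfhp

Answer: fkva
sglfr
lcesd
tfdhp
jbrn
fcm
odi
cvb
hqj
gfek
umlv
cep
ijy
nwi
sodwd
nfhp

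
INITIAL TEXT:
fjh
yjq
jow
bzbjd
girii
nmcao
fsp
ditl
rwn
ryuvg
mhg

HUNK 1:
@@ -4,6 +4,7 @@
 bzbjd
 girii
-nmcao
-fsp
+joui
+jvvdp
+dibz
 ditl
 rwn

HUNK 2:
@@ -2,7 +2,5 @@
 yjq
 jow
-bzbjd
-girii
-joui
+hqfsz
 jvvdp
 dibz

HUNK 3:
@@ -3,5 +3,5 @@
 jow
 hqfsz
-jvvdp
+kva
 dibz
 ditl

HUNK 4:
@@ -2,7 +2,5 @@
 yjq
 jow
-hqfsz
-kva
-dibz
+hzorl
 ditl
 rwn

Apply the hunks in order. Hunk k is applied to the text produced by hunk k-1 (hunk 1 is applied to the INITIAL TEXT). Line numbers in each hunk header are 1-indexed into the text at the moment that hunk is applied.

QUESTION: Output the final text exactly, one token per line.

Answer: fjh
yjq
jow
hzorl
ditl
rwn
ryuvg
mhg

Derivation:
Hunk 1: at line 4 remove [nmcao,fsp] add [joui,jvvdp,dibz] -> 12 lines: fjh yjq jow bzbjd girii joui jvvdp dibz ditl rwn ryuvg mhg
Hunk 2: at line 2 remove [bzbjd,girii,joui] add [hqfsz] -> 10 lines: fjh yjq jow hqfsz jvvdp dibz ditl rwn ryuvg mhg
Hunk 3: at line 3 remove [jvvdp] add [kva] -> 10 lines: fjh yjq jow hqfsz kva dibz ditl rwn ryuvg mhg
Hunk 4: at line 2 remove [hqfsz,kva,dibz] add [hzorl] -> 8 lines: fjh yjq jow hzorl ditl rwn ryuvg mhg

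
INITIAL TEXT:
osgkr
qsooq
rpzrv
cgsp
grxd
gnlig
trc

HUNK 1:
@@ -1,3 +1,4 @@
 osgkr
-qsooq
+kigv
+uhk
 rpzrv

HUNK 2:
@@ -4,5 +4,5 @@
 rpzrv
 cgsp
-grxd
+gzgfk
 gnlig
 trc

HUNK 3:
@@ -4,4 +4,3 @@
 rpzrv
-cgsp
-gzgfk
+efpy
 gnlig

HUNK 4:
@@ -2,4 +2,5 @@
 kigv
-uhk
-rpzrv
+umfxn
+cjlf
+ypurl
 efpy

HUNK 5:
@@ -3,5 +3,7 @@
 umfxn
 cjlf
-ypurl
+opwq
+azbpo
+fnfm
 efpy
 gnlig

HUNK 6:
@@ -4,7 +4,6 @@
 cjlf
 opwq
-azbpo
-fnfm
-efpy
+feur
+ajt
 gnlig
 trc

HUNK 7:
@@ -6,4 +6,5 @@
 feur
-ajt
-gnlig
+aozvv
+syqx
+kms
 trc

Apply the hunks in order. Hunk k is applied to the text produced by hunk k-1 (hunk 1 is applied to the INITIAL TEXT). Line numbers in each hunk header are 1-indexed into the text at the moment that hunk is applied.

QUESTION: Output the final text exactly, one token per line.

Answer: osgkr
kigv
umfxn
cjlf
opwq
feur
aozvv
syqx
kms
trc

Derivation:
Hunk 1: at line 1 remove [qsooq] add [kigv,uhk] -> 8 lines: osgkr kigv uhk rpzrv cgsp grxd gnlig trc
Hunk 2: at line 4 remove [grxd] add [gzgfk] -> 8 lines: osgkr kigv uhk rpzrv cgsp gzgfk gnlig trc
Hunk 3: at line 4 remove [cgsp,gzgfk] add [efpy] -> 7 lines: osgkr kigv uhk rpzrv efpy gnlig trc
Hunk 4: at line 2 remove [uhk,rpzrv] add [umfxn,cjlf,ypurl] -> 8 lines: osgkr kigv umfxn cjlf ypurl efpy gnlig trc
Hunk 5: at line 3 remove [ypurl] add [opwq,azbpo,fnfm] -> 10 lines: osgkr kigv umfxn cjlf opwq azbpo fnfm efpy gnlig trc
Hunk 6: at line 4 remove [azbpo,fnfm,efpy] add [feur,ajt] -> 9 lines: osgkr kigv umfxn cjlf opwq feur ajt gnlig trc
Hunk 7: at line 6 remove [ajt,gnlig] add [aozvv,syqx,kms] -> 10 lines: osgkr kigv umfxn cjlf opwq feur aozvv syqx kms trc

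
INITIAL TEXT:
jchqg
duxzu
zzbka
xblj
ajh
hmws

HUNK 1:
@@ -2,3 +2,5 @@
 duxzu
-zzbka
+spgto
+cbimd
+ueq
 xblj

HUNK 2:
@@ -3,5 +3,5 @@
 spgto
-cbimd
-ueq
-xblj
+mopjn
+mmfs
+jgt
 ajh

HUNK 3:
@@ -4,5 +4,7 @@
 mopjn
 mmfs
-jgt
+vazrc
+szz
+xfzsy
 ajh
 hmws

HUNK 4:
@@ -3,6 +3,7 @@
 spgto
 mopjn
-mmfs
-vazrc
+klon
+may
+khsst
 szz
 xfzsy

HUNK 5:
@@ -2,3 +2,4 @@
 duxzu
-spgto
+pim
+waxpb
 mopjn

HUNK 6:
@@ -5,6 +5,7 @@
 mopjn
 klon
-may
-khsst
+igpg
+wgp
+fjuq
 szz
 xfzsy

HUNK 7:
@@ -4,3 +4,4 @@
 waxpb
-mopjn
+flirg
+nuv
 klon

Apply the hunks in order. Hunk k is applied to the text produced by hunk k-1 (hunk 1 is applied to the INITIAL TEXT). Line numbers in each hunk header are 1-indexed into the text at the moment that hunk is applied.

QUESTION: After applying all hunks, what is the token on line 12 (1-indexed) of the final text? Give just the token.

Answer: xfzsy

Derivation:
Hunk 1: at line 2 remove [zzbka] add [spgto,cbimd,ueq] -> 8 lines: jchqg duxzu spgto cbimd ueq xblj ajh hmws
Hunk 2: at line 3 remove [cbimd,ueq,xblj] add [mopjn,mmfs,jgt] -> 8 lines: jchqg duxzu spgto mopjn mmfs jgt ajh hmws
Hunk 3: at line 4 remove [jgt] add [vazrc,szz,xfzsy] -> 10 lines: jchqg duxzu spgto mopjn mmfs vazrc szz xfzsy ajh hmws
Hunk 4: at line 3 remove [mmfs,vazrc] add [klon,may,khsst] -> 11 lines: jchqg duxzu spgto mopjn klon may khsst szz xfzsy ajh hmws
Hunk 5: at line 2 remove [spgto] add [pim,waxpb] -> 12 lines: jchqg duxzu pim waxpb mopjn klon may khsst szz xfzsy ajh hmws
Hunk 6: at line 5 remove [may,khsst] add [igpg,wgp,fjuq] -> 13 lines: jchqg duxzu pim waxpb mopjn klon igpg wgp fjuq szz xfzsy ajh hmws
Hunk 7: at line 4 remove [mopjn] add [flirg,nuv] -> 14 lines: jchqg duxzu pim waxpb flirg nuv klon igpg wgp fjuq szz xfzsy ajh hmws
Final line 12: xfzsy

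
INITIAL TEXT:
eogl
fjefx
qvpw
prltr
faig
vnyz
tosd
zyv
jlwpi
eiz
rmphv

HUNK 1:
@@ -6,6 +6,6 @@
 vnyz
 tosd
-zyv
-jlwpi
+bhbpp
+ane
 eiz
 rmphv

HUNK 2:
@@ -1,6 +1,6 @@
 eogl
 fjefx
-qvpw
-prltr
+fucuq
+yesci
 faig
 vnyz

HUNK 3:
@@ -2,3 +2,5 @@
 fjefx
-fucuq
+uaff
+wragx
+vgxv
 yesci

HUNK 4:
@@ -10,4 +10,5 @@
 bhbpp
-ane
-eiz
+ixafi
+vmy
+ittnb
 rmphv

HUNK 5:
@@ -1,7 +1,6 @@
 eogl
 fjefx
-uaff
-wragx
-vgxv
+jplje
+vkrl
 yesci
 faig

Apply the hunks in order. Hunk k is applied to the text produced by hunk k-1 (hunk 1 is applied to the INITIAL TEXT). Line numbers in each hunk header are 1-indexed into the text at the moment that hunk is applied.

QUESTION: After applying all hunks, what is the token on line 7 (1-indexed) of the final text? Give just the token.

Hunk 1: at line 6 remove [zyv,jlwpi] add [bhbpp,ane] -> 11 lines: eogl fjefx qvpw prltr faig vnyz tosd bhbpp ane eiz rmphv
Hunk 2: at line 1 remove [qvpw,prltr] add [fucuq,yesci] -> 11 lines: eogl fjefx fucuq yesci faig vnyz tosd bhbpp ane eiz rmphv
Hunk 3: at line 2 remove [fucuq] add [uaff,wragx,vgxv] -> 13 lines: eogl fjefx uaff wragx vgxv yesci faig vnyz tosd bhbpp ane eiz rmphv
Hunk 4: at line 10 remove [ane,eiz] add [ixafi,vmy,ittnb] -> 14 lines: eogl fjefx uaff wragx vgxv yesci faig vnyz tosd bhbpp ixafi vmy ittnb rmphv
Hunk 5: at line 1 remove [uaff,wragx,vgxv] add [jplje,vkrl] -> 13 lines: eogl fjefx jplje vkrl yesci faig vnyz tosd bhbpp ixafi vmy ittnb rmphv
Final line 7: vnyz

Answer: vnyz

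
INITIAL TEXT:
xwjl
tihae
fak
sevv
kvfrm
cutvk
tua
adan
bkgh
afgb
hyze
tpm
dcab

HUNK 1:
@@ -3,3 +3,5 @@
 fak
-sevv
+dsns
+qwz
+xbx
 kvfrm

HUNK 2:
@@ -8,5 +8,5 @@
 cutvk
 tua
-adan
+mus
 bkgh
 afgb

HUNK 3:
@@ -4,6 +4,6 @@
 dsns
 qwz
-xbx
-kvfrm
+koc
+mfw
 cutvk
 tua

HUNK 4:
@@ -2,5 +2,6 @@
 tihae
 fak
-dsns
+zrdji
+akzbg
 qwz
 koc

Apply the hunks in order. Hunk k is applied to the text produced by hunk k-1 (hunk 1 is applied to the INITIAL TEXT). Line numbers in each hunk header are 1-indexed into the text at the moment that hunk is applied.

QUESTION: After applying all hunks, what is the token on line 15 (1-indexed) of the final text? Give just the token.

Hunk 1: at line 3 remove [sevv] add [dsns,qwz,xbx] -> 15 lines: xwjl tihae fak dsns qwz xbx kvfrm cutvk tua adan bkgh afgb hyze tpm dcab
Hunk 2: at line 8 remove [adan] add [mus] -> 15 lines: xwjl tihae fak dsns qwz xbx kvfrm cutvk tua mus bkgh afgb hyze tpm dcab
Hunk 3: at line 4 remove [xbx,kvfrm] add [koc,mfw] -> 15 lines: xwjl tihae fak dsns qwz koc mfw cutvk tua mus bkgh afgb hyze tpm dcab
Hunk 4: at line 2 remove [dsns] add [zrdji,akzbg] -> 16 lines: xwjl tihae fak zrdji akzbg qwz koc mfw cutvk tua mus bkgh afgb hyze tpm dcab
Final line 15: tpm

Answer: tpm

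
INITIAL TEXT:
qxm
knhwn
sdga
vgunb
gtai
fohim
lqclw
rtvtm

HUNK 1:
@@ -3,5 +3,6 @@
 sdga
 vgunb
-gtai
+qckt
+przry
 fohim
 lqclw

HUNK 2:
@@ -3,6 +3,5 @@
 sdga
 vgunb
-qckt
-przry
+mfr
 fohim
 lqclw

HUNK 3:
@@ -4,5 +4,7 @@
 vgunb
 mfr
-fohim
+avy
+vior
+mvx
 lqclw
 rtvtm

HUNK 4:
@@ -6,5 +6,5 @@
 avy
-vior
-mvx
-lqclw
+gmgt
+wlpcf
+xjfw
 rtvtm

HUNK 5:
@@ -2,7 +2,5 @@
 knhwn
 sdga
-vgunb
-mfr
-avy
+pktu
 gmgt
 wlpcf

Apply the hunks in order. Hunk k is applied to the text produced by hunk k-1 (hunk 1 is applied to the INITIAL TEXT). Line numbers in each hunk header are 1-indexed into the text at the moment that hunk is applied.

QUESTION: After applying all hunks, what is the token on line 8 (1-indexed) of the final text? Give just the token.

Answer: rtvtm

Derivation:
Hunk 1: at line 3 remove [gtai] add [qckt,przry] -> 9 lines: qxm knhwn sdga vgunb qckt przry fohim lqclw rtvtm
Hunk 2: at line 3 remove [qckt,przry] add [mfr] -> 8 lines: qxm knhwn sdga vgunb mfr fohim lqclw rtvtm
Hunk 3: at line 4 remove [fohim] add [avy,vior,mvx] -> 10 lines: qxm knhwn sdga vgunb mfr avy vior mvx lqclw rtvtm
Hunk 4: at line 6 remove [vior,mvx,lqclw] add [gmgt,wlpcf,xjfw] -> 10 lines: qxm knhwn sdga vgunb mfr avy gmgt wlpcf xjfw rtvtm
Hunk 5: at line 2 remove [vgunb,mfr,avy] add [pktu] -> 8 lines: qxm knhwn sdga pktu gmgt wlpcf xjfw rtvtm
Final line 8: rtvtm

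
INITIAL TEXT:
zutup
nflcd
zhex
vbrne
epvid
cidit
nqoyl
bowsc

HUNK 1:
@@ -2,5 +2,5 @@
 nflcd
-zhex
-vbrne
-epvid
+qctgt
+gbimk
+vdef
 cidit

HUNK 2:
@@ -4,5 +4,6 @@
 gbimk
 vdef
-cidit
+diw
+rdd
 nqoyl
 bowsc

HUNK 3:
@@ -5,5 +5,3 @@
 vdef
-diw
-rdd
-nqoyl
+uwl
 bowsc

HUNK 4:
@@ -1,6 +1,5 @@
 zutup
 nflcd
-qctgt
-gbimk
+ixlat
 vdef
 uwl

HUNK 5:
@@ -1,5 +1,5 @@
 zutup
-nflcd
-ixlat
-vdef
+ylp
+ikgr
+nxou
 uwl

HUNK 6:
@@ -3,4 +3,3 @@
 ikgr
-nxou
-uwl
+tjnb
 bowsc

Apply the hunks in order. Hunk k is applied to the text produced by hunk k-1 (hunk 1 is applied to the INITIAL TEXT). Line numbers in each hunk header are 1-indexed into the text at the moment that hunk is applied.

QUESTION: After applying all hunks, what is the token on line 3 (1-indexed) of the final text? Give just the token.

Hunk 1: at line 2 remove [zhex,vbrne,epvid] add [qctgt,gbimk,vdef] -> 8 lines: zutup nflcd qctgt gbimk vdef cidit nqoyl bowsc
Hunk 2: at line 4 remove [cidit] add [diw,rdd] -> 9 lines: zutup nflcd qctgt gbimk vdef diw rdd nqoyl bowsc
Hunk 3: at line 5 remove [diw,rdd,nqoyl] add [uwl] -> 7 lines: zutup nflcd qctgt gbimk vdef uwl bowsc
Hunk 4: at line 1 remove [qctgt,gbimk] add [ixlat] -> 6 lines: zutup nflcd ixlat vdef uwl bowsc
Hunk 5: at line 1 remove [nflcd,ixlat,vdef] add [ylp,ikgr,nxou] -> 6 lines: zutup ylp ikgr nxou uwl bowsc
Hunk 6: at line 3 remove [nxou,uwl] add [tjnb] -> 5 lines: zutup ylp ikgr tjnb bowsc
Final line 3: ikgr

Answer: ikgr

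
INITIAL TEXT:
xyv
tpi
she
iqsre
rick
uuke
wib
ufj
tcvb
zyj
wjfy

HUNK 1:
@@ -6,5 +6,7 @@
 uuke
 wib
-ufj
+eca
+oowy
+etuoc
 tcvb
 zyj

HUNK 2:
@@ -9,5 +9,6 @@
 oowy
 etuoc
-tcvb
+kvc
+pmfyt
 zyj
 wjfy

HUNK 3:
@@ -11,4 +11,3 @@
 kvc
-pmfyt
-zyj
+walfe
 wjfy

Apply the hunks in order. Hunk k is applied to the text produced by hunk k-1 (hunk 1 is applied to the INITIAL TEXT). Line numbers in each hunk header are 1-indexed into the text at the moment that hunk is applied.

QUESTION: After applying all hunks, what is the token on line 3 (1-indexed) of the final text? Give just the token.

Answer: she

Derivation:
Hunk 1: at line 6 remove [ufj] add [eca,oowy,etuoc] -> 13 lines: xyv tpi she iqsre rick uuke wib eca oowy etuoc tcvb zyj wjfy
Hunk 2: at line 9 remove [tcvb] add [kvc,pmfyt] -> 14 lines: xyv tpi she iqsre rick uuke wib eca oowy etuoc kvc pmfyt zyj wjfy
Hunk 3: at line 11 remove [pmfyt,zyj] add [walfe] -> 13 lines: xyv tpi she iqsre rick uuke wib eca oowy etuoc kvc walfe wjfy
Final line 3: she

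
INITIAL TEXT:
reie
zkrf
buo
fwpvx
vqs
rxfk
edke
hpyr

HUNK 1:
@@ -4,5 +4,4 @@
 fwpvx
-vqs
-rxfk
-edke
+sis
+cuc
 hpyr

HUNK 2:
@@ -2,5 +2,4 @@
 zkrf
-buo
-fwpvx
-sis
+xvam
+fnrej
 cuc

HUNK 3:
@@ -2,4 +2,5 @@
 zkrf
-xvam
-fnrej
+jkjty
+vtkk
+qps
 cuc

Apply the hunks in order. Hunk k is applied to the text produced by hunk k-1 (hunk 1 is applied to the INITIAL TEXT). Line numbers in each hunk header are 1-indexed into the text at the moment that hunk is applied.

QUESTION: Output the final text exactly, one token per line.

Answer: reie
zkrf
jkjty
vtkk
qps
cuc
hpyr

Derivation:
Hunk 1: at line 4 remove [vqs,rxfk,edke] add [sis,cuc] -> 7 lines: reie zkrf buo fwpvx sis cuc hpyr
Hunk 2: at line 2 remove [buo,fwpvx,sis] add [xvam,fnrej] -> 6 lines: reie zkrf xvam fnrej cuc hpyr
Hunk 3: at line 2 remove [xvam,fnrej] add [jkjty,vtkk,qps] -> 7 lines: reie zkrf jkjty vtkk qps cuc hpyr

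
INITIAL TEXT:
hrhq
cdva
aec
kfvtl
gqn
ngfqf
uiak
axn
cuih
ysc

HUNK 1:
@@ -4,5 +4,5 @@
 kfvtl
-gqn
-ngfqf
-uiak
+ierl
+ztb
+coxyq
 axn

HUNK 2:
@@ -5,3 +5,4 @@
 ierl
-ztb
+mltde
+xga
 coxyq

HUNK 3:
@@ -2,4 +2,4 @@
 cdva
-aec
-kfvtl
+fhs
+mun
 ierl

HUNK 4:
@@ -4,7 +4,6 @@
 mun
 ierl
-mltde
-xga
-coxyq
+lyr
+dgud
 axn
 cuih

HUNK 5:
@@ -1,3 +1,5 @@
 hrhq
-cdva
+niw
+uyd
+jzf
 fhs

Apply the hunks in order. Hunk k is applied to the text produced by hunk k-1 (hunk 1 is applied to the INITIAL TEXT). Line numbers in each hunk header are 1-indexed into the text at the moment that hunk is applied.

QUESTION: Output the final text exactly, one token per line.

Answer: hrhq
niw
uyd
jzf
fhs
mun
ierl
lyr
dgud
axn
cuih
ysc

Derivation:
Hunk 1: at line 4 remove [gqn,ngfqf,uiak] add [ierl,ztb,coxyq] -> 10 lines: hrhq cdva aec kfvtl ierl ztb coxyq axn cuih ysc
Hunk 2: at line 5 remove [ztb] add [mltde,xga] -> 11 lines: hrhq cdva aec kfvtl ierl mltde xga coxyq axn cuih ysc
Hunk 3: at line 2 remove [aec,kfvtl] add [fhs,mun] -> 11 lines: hrhq cdva fhs mun ierl mltde xga coxyq axn cuih ysc
Hunk 4: at line 4 remove [mltde,xga,coxyq] add [lyr,dgud] -> 10 lines: hrhq cdva fhs mun ierl lyr dgud axn cuih ysc
Hunk 5: at line 1 remove [cdva] add [niw,uyd,jzf] -> 12 lines: hrhq niw uyd jzf fhs mun ierl lyr dgud axn cuih ysc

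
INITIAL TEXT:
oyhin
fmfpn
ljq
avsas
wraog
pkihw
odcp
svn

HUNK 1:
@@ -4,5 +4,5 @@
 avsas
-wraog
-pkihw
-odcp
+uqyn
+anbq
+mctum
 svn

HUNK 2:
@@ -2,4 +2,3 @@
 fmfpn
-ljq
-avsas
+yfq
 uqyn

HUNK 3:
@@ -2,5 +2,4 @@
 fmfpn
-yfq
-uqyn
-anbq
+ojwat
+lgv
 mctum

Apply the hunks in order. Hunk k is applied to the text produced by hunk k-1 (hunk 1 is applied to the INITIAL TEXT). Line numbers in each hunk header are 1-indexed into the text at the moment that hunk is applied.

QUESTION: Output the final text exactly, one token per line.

Hunk 1: at line 4 remove [wraog,pkihw,odcp] add [uqyn,anbq,mctum] -> 8 lines: oyhin fmfpn ljq avsas uqyn anbq mctum svn
Hunk 2: at line 2 remove [ljq,avsas] add [yfq] -> 7 lines: oyhin fmfpn yfq uqyn anbq mctum svn
Hunk 3: at line 2 remove [yfq,uqyn,anbq] add [ojwat,lgv] -> 6 lines: oyhin fmfpn ojwat lgv mctum svn

Answer: oyhin
fmfpn
ojwat
lgv
mctum
svn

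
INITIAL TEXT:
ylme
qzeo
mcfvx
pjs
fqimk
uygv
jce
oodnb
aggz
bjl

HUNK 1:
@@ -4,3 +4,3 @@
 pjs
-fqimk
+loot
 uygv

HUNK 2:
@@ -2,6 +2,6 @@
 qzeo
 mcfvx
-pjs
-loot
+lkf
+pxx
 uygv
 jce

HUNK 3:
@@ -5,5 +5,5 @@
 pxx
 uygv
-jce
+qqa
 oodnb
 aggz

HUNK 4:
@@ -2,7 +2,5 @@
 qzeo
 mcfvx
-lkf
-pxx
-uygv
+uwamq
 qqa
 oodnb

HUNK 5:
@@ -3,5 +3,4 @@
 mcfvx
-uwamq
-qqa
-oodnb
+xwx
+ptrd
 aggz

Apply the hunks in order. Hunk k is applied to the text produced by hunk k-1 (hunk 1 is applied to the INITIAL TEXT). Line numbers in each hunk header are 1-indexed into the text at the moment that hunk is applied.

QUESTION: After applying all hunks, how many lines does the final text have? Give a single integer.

Answer: 7

Derivation:
Hunk 1: at line 4 remove [fqimk] add [loot] -> 10 lines: ylme qzeo mcfvx pjs loot uygv jce oodnb aggz bjl
Hunk 2: at line 2 remove [pjs,loot] add [lkf,pxx] -> 10 lines: ylme qzeo mcfvx lkf pxx uygv jce oodnb aggz bjl
Hunk 3: at line 5 remove [jce] add [qqa] -> 10 lines: ylme qzeo mcfvx lkf pxx uygv qqa oodnb aggz bjl
Hunk 4: at line 2 remove [lkf,pxx,uygv] add [uwamq] -> 8 lines: ylme qzeo mcfvx uwamq qqa oodnb aggz bjl
Hunk 5: at line 3 remove [uwamq,qqa,oodnb] add [xwx,ptrd] -> 7 lines: ylme qzeo mcfvx xwx ptrd aggz bjl
Final line count: 7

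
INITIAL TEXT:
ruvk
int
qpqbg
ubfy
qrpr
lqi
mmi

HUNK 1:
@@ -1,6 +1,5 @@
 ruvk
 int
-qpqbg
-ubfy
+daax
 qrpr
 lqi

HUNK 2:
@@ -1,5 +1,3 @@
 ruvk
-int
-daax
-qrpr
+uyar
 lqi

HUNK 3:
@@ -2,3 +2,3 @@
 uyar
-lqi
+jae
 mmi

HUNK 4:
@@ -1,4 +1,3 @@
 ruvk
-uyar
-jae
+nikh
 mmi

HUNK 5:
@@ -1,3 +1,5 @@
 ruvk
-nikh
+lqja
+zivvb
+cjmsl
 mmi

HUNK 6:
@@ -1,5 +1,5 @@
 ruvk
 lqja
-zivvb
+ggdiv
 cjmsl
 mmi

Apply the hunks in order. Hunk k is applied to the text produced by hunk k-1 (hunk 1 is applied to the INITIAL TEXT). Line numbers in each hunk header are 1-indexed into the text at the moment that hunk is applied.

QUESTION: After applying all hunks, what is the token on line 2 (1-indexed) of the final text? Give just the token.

Hunk 1: at line 1 remove [qpqbg,ubfy] add [daax] -> 6 lines: ruvk int daax qrpr lqi mmi
Hunk 2: at line 1 remove [int,daax,qrpr] add [uyar] -> 4 lines: ruvk uyar lqi mmi
Hunk 3: at line 2 remove [lqi] add [jae] -> 4 lines: ruvk uyar jae mmi
Hunk 4: at line 1 remove [uyar,jae] add [nikh] -> 3 lines: ruvk nikh mmi
Hunk 5: at line 1 remove [nikh] add [lqja,zivvb,cjmsl] -> 5 lines: ruvk lqja zivvb cjmsl mmi
Hunk 6: at line 1 remove [zivvb] add [ggdiv] -> 5 lines: ruvk lqja ggdiv cjmsl mmi
Final line 2: lqja

Answer: lqja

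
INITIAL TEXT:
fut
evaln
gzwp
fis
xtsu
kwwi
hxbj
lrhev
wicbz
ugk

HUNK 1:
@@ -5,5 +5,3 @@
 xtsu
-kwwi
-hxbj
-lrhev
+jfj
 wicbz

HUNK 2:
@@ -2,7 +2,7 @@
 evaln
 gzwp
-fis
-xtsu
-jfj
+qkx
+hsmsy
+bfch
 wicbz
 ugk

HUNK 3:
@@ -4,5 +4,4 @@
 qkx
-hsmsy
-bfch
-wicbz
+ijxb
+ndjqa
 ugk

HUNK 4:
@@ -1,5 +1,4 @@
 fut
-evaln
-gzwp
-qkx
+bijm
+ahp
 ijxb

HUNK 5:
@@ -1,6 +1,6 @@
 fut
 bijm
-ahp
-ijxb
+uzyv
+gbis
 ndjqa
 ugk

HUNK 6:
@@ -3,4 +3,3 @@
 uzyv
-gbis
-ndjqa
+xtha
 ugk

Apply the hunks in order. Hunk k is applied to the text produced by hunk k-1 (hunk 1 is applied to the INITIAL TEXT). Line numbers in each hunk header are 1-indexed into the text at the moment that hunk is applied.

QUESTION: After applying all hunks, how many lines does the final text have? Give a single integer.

Answer: 5

Derivation:
Hunk 1: at line 5 remove [kwwi,hxbj,lrhev] add [jfj] -> 8 lines: fut evaln gzwp fis xtsu jfj wicbz ugk
Hunk 2: at line 2 remove [fis,xtsu,jfj] add [qkx,hsmsy,bfch] -> 8 lines: fut evaln gzwp qkx hsmsy bfch wicbz ugk
Hunk 3: at line 4 remove [hsmsy,bfch,wicbz] add [ijxb,ndjqa] -> 7 lines: fut evaln gzwp qkx ijxb ndjqa ugk
Hunk 4: at line 1 remove [evaln,gzwp,qkx] add [bijm,ahp] -> 6 lines: fut bijm ahp ijxb ndjqa ugk
Hunk 5: at line 1 remove [ahp,ijxb] add [uzyv,gbis] -> 6 lines: fut bijm uzyv gbis ndjqa ugk
Hunk 6: at line 3 remove [gbis,ndjqa] add [xtha] -> 5 lines: fut bijm uzyv xtha ugk
Final line count: 5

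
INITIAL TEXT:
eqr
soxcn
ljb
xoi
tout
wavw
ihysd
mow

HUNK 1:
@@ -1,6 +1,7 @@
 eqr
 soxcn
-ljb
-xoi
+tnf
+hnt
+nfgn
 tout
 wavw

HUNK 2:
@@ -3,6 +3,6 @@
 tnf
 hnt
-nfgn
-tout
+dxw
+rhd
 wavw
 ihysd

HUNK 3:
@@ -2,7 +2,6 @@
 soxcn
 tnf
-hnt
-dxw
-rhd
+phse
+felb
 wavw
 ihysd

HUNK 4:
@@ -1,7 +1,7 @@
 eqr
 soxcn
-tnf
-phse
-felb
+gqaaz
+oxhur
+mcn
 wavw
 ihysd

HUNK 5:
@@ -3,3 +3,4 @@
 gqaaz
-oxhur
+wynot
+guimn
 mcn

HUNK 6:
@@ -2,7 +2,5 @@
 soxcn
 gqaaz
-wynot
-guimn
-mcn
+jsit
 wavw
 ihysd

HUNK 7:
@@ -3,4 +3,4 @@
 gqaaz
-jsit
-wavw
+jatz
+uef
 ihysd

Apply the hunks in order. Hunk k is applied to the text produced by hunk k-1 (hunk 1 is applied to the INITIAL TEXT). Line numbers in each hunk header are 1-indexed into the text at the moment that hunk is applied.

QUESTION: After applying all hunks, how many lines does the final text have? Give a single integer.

Answer: 7

Derivation:
Hunk 1: at line 1 remove [ljb,xoi] add [tnf,hnt,nfgn] -> 9 lines: eqr soxcn tnf hnt nfgn tout wavw ihysd mow
Hunk 2: at line 3 remove [nfgn,tout] add [dxw,rhd] -> 9 lines: eqr soxcn tnf hnt dxw rhd wavw ihysd mow
Hunk 3: at line 2 remove [hnt,dxw,rhd] add [phse,felb] -> 8 lines: eqr soxcn tnf phse felb wavw ihysd mow
Hunk 4: at line 1 remove [tnf,phse,felb] add [gqaaz,oxhur,mcn] -> 8 lines: eqr soxcn gqaaz oxhur mcn wavw ihysd mow
Hunk 5: at line 3 remove [oxhur] add [wynot,guimn] -> 9 lines: eqr soxcn gqaaz wynot guimn mcn wavw ihysd mow
Hunk 6: at line 2 remove [wynot,guimn,mcn] add [jsit] -> 7 lines: eqr soxcn gqaaz jsit wavw ihysd mow
Hunk 7: at line 3 remove [jsit,wavw] add [jatz,uef] -> 7 lines: eqr soxcn gqaaz jatz uef ihysd mow
Final line count: 7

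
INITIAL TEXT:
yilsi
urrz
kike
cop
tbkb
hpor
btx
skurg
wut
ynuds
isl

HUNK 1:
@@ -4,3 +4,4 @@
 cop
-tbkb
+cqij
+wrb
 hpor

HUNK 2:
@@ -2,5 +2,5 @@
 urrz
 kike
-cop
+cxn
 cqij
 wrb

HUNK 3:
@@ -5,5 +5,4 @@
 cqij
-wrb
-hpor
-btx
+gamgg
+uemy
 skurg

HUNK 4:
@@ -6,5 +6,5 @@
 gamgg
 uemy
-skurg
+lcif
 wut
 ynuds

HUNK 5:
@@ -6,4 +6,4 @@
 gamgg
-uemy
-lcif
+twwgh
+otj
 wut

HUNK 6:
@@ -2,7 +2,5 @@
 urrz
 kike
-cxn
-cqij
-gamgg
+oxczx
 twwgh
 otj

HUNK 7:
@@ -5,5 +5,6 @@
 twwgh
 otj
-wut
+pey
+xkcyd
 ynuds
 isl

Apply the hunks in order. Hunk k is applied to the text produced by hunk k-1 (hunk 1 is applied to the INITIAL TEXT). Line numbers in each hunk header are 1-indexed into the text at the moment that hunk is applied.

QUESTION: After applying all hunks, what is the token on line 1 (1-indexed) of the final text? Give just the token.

Answer: yilsi

Derivation:
Hunk 1: at line 4 remove [tbkb] add [cqij,wrb] -> 12 lines: yilsi urrz kike cop cqij wrb hpor btx skurg wut ynuds isl
Hunk 2: at line 2 remove [cop] add [cxn] -> 12 lines: yilsi urrz kike cxn cqij wrb hpor btx skurg wut ynuds isl
Hunk 3: at line 5 remove [wrb,hpor,btx] add [gamgg,uemy] -> 11 lines: yilsi urrz kike cxn cqij gamgg uemy skurg wut ynuds isl
Hunk 4: at line 6 remove [skurg] add [lcif] -> 11 lines: yilsi urrz kike cxn cqij gamgg uemy lcif wut ynuds isl
Hunk 5: at line 6 remove [uemy,lcif] add [twwgh,otj] -> 11 lines: yilsi urrz kike cxn cqij gamgg twwgh otj wut ynuds isl
Hunk 6: at line 2 remove [cxn,cqij,gamgg] add [oxczx] -> 9 lines: yilsi urrz kike oxczx twwgh otj wut ynuds isl
Hunk 7: at line 5 remove [wut] add [pey,xkcyd] -> 10 lines: yilsi urrz kike oxczx twwgh otj pey xkcyd ynuds isl
Final line 1: yilsi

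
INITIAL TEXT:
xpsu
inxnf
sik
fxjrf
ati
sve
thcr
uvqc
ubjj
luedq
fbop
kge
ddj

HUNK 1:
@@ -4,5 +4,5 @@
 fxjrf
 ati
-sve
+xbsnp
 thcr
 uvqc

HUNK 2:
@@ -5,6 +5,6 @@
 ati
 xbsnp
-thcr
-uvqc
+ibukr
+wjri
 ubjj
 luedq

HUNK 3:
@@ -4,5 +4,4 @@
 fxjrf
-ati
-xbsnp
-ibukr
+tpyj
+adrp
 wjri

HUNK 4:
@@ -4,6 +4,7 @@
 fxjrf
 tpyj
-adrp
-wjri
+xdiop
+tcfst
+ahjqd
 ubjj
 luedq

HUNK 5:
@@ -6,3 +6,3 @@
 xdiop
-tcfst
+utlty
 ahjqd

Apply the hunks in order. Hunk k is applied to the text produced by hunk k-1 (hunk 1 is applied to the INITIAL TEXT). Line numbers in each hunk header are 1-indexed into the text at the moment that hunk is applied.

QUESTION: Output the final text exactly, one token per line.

Hunk 1: at line 4 remove [sve] add [xbsnp] -> 13 lines: xpsu inxnf sik fxjrf ati xbsnp thcr uvqc ubjj luedq fbop kge ddj
Hunk 2: at line 5 remove [thcr,uvqc] add [ibukr,wjri] -> 13 lines: xpsu inxnf sik fxjrf ati xbsnp ibukr wjri ubjj luedq fbop kge ddj
Hunk 3: at line 4 remove [ati,xbsnp,ibukr] add [tpyj,adrp] -> 12 lines: xpsu inxnf sik fxjrf tpyj adrp wjri ubjj luedq fbop kge ddj
Hunk 4: at line 4 remove [adrp,wjri] add [xdiop,tcfst,ahjqd] -> 13 lines: xpsu inxnf sik fxjrf tpyj xdiop tcfst ahjqd ubjj luedq fbop kge ddj
Hunk 5: at line 6 remove [tcfst] add [utlty] -> 13 lines: xpsu inxnf sik fxjrf tpyj xdiop utlty ahjqd ubjj luedq fbop kge ddj

Answer: xpsu
inxnf
sik
fxjrf
tpyj
xdiop
utlty
ahjqd
ubjj
luedq
fbop
kge
ddj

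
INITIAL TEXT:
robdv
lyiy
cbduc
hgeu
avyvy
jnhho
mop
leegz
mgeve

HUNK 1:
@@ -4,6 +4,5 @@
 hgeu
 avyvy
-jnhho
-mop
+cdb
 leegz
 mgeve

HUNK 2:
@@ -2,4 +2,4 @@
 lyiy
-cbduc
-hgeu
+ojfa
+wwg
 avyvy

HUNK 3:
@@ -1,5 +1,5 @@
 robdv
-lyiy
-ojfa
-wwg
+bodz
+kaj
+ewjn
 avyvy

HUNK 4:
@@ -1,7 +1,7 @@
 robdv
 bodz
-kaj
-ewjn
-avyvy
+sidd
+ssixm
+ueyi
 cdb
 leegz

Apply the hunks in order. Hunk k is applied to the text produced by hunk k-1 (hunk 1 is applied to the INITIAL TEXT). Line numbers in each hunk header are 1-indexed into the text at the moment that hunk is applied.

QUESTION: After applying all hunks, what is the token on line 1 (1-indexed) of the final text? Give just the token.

Answer: robdv

Derivation:
Hunk 1: at line 4 remove [jnhho,mop] add [cdb] -> 8 lines: robdv lyiy cbduc hgeu avyvy cdb leegz mgeve
Hunk 2: at line 2 remove [cbduc,hgeu] add [ojfa,wwg] -> 8 lines: robdv lyiy ojfa wwg avyvy cdb leegz mgeve
Hunk 3: at line 1 remove [lyiy,ojfa,wwg] add [bodz,kaj,ewjn] -> 8 lines: robdv bodz kaj ewjn avyvy cdb leegz mgeve
Hunk 4: at line 1 remove [kaj,ewjn,avyvy] add [sidd,ssixm,ueyi] -> 8 lines: robdv bodz sidd ssixm ueyi cdb leegz mgeve
Final line 1: robdv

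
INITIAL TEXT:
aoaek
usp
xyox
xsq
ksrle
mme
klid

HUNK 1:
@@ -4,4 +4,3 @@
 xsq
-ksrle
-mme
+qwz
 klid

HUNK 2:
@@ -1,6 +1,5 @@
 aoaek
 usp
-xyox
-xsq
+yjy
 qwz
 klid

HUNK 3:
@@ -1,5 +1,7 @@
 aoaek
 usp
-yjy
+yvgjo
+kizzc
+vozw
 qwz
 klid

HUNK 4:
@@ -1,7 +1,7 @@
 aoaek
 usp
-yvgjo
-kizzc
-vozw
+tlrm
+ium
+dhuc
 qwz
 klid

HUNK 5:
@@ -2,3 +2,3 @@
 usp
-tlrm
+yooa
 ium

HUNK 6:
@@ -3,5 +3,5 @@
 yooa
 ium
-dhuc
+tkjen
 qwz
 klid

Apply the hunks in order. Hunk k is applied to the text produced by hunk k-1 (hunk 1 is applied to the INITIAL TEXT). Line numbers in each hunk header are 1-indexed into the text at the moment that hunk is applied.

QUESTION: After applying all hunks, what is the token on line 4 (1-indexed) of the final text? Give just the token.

Answer: ium

Derivation:
Hunk 1: at line 4 remove [ksrle,mme] add [qwz] -> 6 lines: aoaek usp xyox xsq qwz klid
Hunk 2: at line 1 remove [xyox,xsq] add [yjy] -> 5 lines: aoaek usp yjy qwz klid
Hunk 3: at line 1 remove [yjy] add [yvgjo,kizzc,vozw] -> 7 lines: aoaek usp yvgjo kizzc vozw qwz klid
Hunk 4: at line 1 remove [yvgjo,kizzc,vozw] add [tlrm,ium,dhuc] -> 7 lines: aoaek usp tlrm ium dhuc qwz klid
Hunk 5: at line 2 remove [tlrm] add [yooa] -> 7 lines: aoaek usp yooa ium dhuc qwz klid
Hunk 6: at line 3 remove [dhuc] add [tkjen] -> 7 lines: aoaek usp yooa ium tkjen qwz klid
Final line 4: ium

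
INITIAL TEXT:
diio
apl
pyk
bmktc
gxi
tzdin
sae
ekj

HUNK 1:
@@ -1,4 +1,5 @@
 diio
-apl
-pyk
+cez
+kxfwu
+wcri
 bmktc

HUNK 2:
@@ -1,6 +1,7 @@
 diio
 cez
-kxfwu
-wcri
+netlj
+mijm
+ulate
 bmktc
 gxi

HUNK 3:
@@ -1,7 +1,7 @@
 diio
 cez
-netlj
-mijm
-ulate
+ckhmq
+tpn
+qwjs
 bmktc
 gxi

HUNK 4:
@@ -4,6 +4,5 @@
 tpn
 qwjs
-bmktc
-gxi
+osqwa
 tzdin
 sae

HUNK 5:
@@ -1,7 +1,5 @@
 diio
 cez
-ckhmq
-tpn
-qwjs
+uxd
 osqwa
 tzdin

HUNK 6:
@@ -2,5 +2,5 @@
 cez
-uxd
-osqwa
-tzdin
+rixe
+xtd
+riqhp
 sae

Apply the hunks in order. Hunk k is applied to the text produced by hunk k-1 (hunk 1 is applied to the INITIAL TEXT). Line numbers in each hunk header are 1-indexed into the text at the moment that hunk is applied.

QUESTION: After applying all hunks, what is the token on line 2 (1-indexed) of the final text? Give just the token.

Answer: cez

Derivation:
Hunk 1: at line 1 remove [apl,pyk] add [cez,kxfwu,wcri] -> 9 lines: diio cez kxfwu wcri bmktc gxi tzdin sae ekj
Hunk 2: at line 1 remove [kxfwu,wcri] add [netlj,mijm,ulate] -> 10 lines: diio cez netlj mijm ulate bmktc gxi tzdin sae ekj
Hunk 3: at line 1 remove [netlj,mijm,ulate] add [ckhmq,tpn,qwjs] -> 10 lines: diio cez ckhmq tpn qwjs bmktc gxi tzdin sae ekj
Hunk 4: at line 4 remove [bmktc,gxi] add [osqwa] -> 9 lines: diio cez ckhmq tpn qwjs osqwa tzdin sae ekj
Hunk 5: at line 1 remove [ckhmq,tpn,qwjs] add [uxd] -> 7 lines: diio cez uxd osqwa tzdin sae ekj
Hunk 6: at line 2 remove [uxd,osqwa,tzdin] add [rixe,xtd,riqhp] -> 7 lines: diio cez rixe xtd riqhp sae ekj
Final line 2: cez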